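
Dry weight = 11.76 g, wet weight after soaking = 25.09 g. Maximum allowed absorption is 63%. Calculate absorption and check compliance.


WA = (25.09 - 11.76) / 11.76 x 100 = 113.4%
Maximum allowed: 63%
Compliant: No


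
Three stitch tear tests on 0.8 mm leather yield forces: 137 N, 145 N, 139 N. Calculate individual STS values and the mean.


STS1 = 137 / 0.8 = 171.3 N/mm
STS2 = 145 / 0.8 = 181.3 N/mm
STS3 = 139 / 0.8 = 173.8 N/mm
Mean = (171.3 + 181.3 + 173.8) / 3 = 175.5 N/mm


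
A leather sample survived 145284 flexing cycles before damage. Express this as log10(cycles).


log10(145284) = 5.16


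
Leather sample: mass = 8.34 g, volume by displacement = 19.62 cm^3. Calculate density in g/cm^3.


0.425 g/cm^3

Density = mass / volume
Density = 8.34 / 19.62 = 0.425 g/cm^3


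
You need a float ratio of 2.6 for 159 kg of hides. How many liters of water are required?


Water = hide weight x target ratio
Water = 159 x 2.6 = 413.4 L


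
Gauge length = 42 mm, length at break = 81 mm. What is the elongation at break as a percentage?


92.9%


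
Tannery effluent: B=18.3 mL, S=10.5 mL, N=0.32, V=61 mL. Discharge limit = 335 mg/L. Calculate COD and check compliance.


COD = (18.3 - 10.5) x 0.32 x 8000 / 61 = 327.3 mg/L
Limit: 335 mg/L
Compliant: Yes


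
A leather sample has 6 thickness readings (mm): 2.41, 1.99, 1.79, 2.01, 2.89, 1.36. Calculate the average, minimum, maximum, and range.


Average = 2.08 mm
Min = 1.36 mm
Max = 2.89 mm
Range = 1.53 mm

Sum = 12.45
Average = 12.45 / 6 = 2.08 mm
Minimum = 1.36 mm
Maximum = 2.89 mm
Range = 2.89 - 1.36 = 1.53 mm


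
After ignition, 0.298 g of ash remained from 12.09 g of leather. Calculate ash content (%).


Ash% = 0.298 / 12.09 x 100
Ash% = 2.46%


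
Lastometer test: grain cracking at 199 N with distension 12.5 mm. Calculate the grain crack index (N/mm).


Grain crack index = force / distension
Index = 199 / 12.5 = 15.9 N/mm


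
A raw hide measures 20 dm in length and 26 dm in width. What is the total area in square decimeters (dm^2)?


Area = length x width
Area = 20 x 26 = 520 dm^2


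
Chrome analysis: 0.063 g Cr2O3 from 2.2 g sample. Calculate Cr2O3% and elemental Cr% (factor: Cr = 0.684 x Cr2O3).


Cr2O3 = 2.86%
Cr = 1.96%


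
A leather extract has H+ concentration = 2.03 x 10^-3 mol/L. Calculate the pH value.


pH = -log10[H+]
pH = -log10(2.03 x 10^-3) = 2.69


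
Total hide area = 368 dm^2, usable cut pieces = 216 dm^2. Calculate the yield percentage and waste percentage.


Yield = 216 / 368 x 100 = 58.7%
Waste = 368 - 216 = 152 dm^2
Waste% = 100 - 58.7 = 41.3%


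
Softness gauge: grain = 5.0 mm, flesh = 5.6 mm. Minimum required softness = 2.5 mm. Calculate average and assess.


Average softness = 5.30 mm
Meets requirement: Yes


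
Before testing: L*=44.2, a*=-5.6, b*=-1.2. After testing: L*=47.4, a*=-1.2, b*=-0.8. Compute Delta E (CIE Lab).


dL = 47.4 - 44.2 = 3.2
da = -1.2 - (-5.6) = 4.4
db = -0.8 - (-1.2) = 0.4
dE = sqrt((3.2)^2 + (4.4)^2 + (0.4)^2) = 5.46


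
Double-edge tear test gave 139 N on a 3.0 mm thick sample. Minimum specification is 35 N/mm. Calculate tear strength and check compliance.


Tear strength = 46.3 N/mm
Compliant: Yes

Tear strength = 139 / 3.0 = 46.3 N/mm
Required minimum = 35 N/mm
Compliant: Yes


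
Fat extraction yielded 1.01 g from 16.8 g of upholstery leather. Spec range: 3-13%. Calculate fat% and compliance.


Fat content = 6.0%
Compliant: Yes


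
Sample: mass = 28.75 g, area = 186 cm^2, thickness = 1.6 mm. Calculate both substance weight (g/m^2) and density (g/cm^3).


SW = 28.75 / 186 x 10000 = 1545.7 g/m^2
Volume = 186 x 1.6 / 10 = 29.76 cm^3
Density = 28.75 / 29.76 = 0.966 g/cm^3


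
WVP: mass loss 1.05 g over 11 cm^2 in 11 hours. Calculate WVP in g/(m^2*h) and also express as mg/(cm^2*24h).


WVP = 1.05 / (11 x 11) x 10000 = 86.78 g/(m^2*h)
Mass loss in mg = 1.05 x 1000 = 1050 mg
Per cm^2 per 24h in mg: 1050 x 24 / (11 x 11) = 25200 / 121 = 208.26 mg/(cm^2*24h)


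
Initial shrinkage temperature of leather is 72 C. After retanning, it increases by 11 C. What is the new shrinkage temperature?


83 C

New Ts = 72 + 11 = 83 C


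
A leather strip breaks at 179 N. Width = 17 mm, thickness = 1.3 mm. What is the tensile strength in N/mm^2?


8.10 N/mm^2

Cross-sectional area = 17 x 1.3 = 22.1 mm^2
Tensile strength = 179 / 22.1 = 8.10 N/mm^2


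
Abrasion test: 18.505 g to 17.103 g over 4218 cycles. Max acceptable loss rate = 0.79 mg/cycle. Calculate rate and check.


Loss = 18.505 - 17.103 = 1.402 g
Rate = 1.402 g / 4218 cycles x 1000 = 0.332 mg/cycle
Max = 0.79 mg/cycle
Passes: Yes


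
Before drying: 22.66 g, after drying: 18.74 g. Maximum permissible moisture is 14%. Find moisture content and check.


MC = (22.66 - 18.74) / 22.66 x 100 = 17.3%
Maximum: 14%
Acceptable: No


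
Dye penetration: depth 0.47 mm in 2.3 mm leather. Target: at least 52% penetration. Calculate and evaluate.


Penetration = 0.47 / 2.3 x 100 = 20.4%
Target: 52%
Meets target: No


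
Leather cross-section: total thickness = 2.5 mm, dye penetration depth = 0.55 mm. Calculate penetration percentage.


22.0%

Penetration% = 0.55 / 2.5 x 100
Penetration = 22.0%


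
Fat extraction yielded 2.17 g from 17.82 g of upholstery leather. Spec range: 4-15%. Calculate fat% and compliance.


Fat% = 2.17 / 17.82 x 100 = 12.2%
Spec range: 4-15%
Compliant: Yes


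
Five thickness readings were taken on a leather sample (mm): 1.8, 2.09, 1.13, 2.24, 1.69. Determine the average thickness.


Sum = 1.8 + 2.09 + 1.13 + 2.24 + 1.69 = 8.95
Average = 8.95 / 5 = 1.79 mm


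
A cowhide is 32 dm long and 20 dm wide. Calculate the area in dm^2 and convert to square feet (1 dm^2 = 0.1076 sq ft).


640 dm^2
68.86 sq ft


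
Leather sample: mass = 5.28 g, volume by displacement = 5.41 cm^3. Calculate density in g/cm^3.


0.976 g/cm^3

Density = mass / volume
Density = 5.28 / 5.41 = 0.976 g/cm^3


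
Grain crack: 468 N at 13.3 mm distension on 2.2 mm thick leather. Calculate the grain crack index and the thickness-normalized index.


Crack index = 35.2 N/mm
Normalized index = 16.0 N/mm per mm

Crack index = 468 / 13.3 = 35.2 N/mm
Normalized = 35.2 / 2.2 = 16.0 N/mm per mm


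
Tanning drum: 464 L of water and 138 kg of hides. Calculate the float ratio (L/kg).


Float ratio = water / hide weight
Ratio = 464 / 138 = 3.4


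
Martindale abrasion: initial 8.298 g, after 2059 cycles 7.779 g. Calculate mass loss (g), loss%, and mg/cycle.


Mass loss = 0.519 g
Loss = 6.25%
Rate = 0.252 mg/cycle

Loss = 8.298 - 7.779 = 0.519 g
Loss% = 0.519 / 8.298 x 100 = 6.25%
Rate = 0.519 / 2059 x 1000 = 0.252 mg/cycle


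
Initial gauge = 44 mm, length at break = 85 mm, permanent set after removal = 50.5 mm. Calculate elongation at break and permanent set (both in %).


Elongation at break = 93.2%
Permanent set = 14.8%

Elongation at break = (85 - 44) / 44 x 100 = 93.2%
Permanent set = (50.5 - 44) / 44 x 100 = 14.8%


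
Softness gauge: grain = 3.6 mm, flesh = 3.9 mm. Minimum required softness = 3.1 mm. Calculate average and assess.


Average = (3.6 + 3.9) / 2 = 3.75 mm
Minimum = 3.1 mm
Meets requirement: Yes


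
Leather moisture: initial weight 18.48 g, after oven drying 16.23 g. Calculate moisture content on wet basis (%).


12.2%

Moisture = 18.48 - 16.23 = 2.25 g
MC = 2.25 / 18.48 x 100 = 12.2%


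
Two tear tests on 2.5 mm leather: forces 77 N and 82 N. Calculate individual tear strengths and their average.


Tear 1 = 77 / 2.5 = 30.8 N/mm
Tear 2 = 82 / 2.5 = 32.8 N/mm
Average = (30.8 + 32.8) / 2 = 31.8 N/mm


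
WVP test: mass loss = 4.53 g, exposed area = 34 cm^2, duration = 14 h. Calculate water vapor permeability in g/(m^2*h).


WVP = mass_loss / (area x time) x 10000
WVP = 4.53 / (34 x 14) x 10000
WVP = 4.53 / 476 x 10000 = 95.17 g/(m^2*h)


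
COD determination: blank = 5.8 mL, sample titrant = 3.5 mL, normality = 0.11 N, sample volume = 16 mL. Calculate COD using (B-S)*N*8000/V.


126.5 mg/L

COD = (5.8 - 3.5) x 0.11 x 8000 / 16
COD = 2.3 x 0.11 x 8000 / 16
COD = 126.5 mg/L


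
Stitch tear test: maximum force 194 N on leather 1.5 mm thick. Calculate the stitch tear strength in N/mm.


Stitch tear strength = force / thickness
STS = 194 / 1.5 = 129.3 N/mm


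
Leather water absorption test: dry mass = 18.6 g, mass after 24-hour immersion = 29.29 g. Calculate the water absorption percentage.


Water absorbed = 29.29 - 18.6 = 10.69 g
WA% = 10.69 / 18.6 x 100 = 57.5%


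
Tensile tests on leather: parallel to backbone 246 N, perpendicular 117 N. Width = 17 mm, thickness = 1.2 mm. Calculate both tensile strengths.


Parallel = 12.06 N/mm^2
Perpendicular = 5.74 N/mm^2

Area = 17 x 1.2 = 20.4 mm^2
TS (parallel) = 246 / 20.4 = 12.06 N/mm^2
TS (perpendicular) = 117 / 20.4 = 5.74 N/mm^2


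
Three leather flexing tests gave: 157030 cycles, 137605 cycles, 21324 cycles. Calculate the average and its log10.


Average = (157030 + 137605 + 21324) / 3 = 105320 cycles
log10(105320) = 5.02


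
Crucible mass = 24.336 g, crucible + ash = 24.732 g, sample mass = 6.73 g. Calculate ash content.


Ash mass = 0.396 g
Ash content = 5.88%

Ash mass = 24.732 - 24.336 = 0.396 g
Ash% = 0.396 / 6.73 x 100 = 5.88%


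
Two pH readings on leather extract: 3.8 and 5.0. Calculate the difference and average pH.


Difference = 1.2
Average pH = 4.40


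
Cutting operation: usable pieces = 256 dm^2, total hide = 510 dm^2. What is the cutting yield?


50.2%

Yield = usable / total x 100
Yield = 256 / 510 x 100 = 50.2%


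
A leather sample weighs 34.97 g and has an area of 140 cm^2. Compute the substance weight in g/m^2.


2497.9 g/m^2

Substance weight = mass / area x 10000
SW = 34.97 / 140 x 10000
SW = 2497.9 g/m^2


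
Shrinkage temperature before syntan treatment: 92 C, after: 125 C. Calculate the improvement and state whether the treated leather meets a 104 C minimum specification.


Improvement = 125 - 92 = 33 C
Spec check: 125 C >= 104 C? Yes


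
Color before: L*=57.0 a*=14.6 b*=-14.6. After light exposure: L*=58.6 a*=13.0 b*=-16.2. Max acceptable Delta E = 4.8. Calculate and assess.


dL = 1.6, da = -1.6, db = -1.6
dE = sqrt((1.6)^2 + (-1.6)^2 + (-1.6)^2) = 2.77
Max = 4.8
Passes: Yes


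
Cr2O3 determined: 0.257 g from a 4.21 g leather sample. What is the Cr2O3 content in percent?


Cr2O3% = 0.257 / 4.21 x 100
Cr2O3% = 6.10%


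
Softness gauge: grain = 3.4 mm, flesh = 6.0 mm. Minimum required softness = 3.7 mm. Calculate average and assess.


Average softness = 4.70 mm
Meets requirement: Yes

Average = (3.4 + 6.0) / 2 = 4.70 mm
Minimum = 3.7 mm
Meets requirement: Yes


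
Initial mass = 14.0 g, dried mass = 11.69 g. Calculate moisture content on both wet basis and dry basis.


Wet basis = 16.5%
Dry basis = 19.8%

Moisture lost = 14.0 - 11.69 = 2.31 g
Wet basis MC = 2.31 / 14.0 x 100 = 16.5%
Dry basis MC = 2.31 / 11.69 x 100 = 19.8%


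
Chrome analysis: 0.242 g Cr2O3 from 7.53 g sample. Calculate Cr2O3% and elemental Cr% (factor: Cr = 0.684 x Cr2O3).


Cr2O3% = 0.242 / 7.53 x 100 = 3.21%
Cr% = 3.21 x 0.684 = 2.20%


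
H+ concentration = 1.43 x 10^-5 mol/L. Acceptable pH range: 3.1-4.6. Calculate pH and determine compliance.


pH = -log10(1.43 x 10^-5) = 4.84
Range: 3.1 to 4.6
Compliant: No


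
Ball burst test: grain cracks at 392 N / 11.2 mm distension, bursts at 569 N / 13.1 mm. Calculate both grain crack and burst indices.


Crack index = 392 / 11.2 = 35.0 N/mm
Burst index = 569 / 13.1 = 43.4 N/mm


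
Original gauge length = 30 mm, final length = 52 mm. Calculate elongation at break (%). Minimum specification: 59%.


Elongation = 73.3%
Meets spec: Yes


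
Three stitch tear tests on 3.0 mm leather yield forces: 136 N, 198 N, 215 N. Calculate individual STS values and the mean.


STS1 = 45.3 N/mm
STS2 = 66.0 N/mm
STS3 = 71.7 N/mm
Mean = 61.0 N/mm

STS1 = 136 / 3.0 = 45.3 N/mm
STS2 = 198 / 3.0 = 66.0 N/mm
STS3 = 215 / 3.0 = 71.7 N/mm
Mean = (45.3 + 66.0 + 71.7) / 3 = 61.0 N/mm


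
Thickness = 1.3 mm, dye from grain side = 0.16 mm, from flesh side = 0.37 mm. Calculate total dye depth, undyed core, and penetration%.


Total dyed = 0.16 + 0.37 = 0.53 mm
Undyed core = 1.3 - 0.53 = 0.77 mm
Penetration = 0.53 / 1.3 x 100 = 40.8%


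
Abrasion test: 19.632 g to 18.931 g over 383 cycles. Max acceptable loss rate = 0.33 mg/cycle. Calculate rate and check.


Loss = 19.632 - 18.931 = 0.701 g
Rate = 0.701 g / 383 cycles x 1000 = 1.830 mg/cycle
Max = 0.33 mg/cycle
Passes: No


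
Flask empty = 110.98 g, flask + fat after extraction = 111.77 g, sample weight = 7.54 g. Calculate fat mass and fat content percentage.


Fat mass = 0.79 g
Fat content = 10.5%

Fat mass = 111.77 - 110.98 = 0.79 g
Fat% = 0.79 / 7.54 x 100 = 10.5%


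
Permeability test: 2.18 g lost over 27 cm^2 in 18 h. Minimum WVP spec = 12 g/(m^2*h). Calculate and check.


WVP = 2.18 / (27 x 18) x 10000 = 44.86 g/(m^2*h)
Minimum: 12 g/(m^2*h)
Meets spec: Yes


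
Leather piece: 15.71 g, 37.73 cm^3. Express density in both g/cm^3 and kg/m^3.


0.416 g/cm^3
416 kg/m^3


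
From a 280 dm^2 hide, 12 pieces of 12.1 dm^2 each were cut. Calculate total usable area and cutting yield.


Usable area = 145.2 dm^2
Yield = 51.9%

Total usable = 12 x 12.1 = 145.2 dm^2
Yield = 145.2 / 280 x 100 = 51.9%


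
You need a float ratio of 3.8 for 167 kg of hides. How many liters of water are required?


Water = hide weight x target ratio
Water = 167 x 3.8 = 634.6 L


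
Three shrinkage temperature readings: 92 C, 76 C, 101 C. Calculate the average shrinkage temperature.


89.7 C


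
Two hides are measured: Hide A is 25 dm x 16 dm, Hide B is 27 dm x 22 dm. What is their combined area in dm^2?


Hide A area = 25 x 16 = 400 dm^2
Hide B area = 27 x 22 = 594 dm^2
Total = 400 + 594 = 994 dm^2


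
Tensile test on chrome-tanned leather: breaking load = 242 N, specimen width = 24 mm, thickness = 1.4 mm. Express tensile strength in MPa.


Cross-section = 24 x 1.4 = 33.6 mm^2
TS = 242 / 33.6 = 7.20 MPa
(1 N/mm^2 = 1 MPa)


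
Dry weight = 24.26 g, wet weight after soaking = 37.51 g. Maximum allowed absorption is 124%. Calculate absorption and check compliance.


Absorption = 54.6%
Compliant: Yes

WA = (37.51 - 24.26) / 24.26 x 100 = 54.6%
Maximum allowed: 124%
Compliant: Yes


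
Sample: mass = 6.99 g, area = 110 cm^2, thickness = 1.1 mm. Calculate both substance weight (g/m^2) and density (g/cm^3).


Substance weight = 635.5 g/m^2
Density = 0.578 g/cm^3


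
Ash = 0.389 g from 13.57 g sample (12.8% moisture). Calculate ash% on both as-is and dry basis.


As-is ash = 2.87%
Dry-basis ash = 3.29%

As-is ash% = 0.389 / 13.57 x 100 = 2.87%
Dry mass = 13.57 x (100 - 12.8) / 100 = 11.83304 g
Dry-basis ash% = 0.389 / 11.83304 x 100 = 3.29%


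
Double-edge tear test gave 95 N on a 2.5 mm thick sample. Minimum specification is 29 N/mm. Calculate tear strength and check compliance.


Tear strength = 38.0 N/mm
Compliant: Yes


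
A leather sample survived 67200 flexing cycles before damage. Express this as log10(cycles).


log10(67200) = 4.83


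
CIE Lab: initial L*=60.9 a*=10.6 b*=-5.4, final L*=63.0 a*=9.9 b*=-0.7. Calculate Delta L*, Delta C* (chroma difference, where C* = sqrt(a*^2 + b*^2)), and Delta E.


Delta L* = 63.0 - 60.9 = 2.1
C1* = sqrt((10.6)^2 + (-5.4)^2) = 11.896
C2* = sqrt((9.9)^2 + (-0.7)^2) = 9.925
Delta C* = 9.925 - 11.896 = -1.97
Delta E = sqrt((2.1)^2 + (-0.7)^2 + (4.7)^2) = 5.20


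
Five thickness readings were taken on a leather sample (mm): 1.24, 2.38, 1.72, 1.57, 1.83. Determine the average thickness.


1.75 mm


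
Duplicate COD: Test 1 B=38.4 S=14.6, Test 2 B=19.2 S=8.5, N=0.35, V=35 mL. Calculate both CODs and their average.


COD1 = (38.4 - 14.6) x 0.35 x 8000 / 35 = 1904.0 mg/L
COD2 = (19.2 - 8.5) x 0.35 x 8000 / 35 = 856.0 mg/L
Average = (1904.0 + 856.0) / 2 = 1380.0 mg/L


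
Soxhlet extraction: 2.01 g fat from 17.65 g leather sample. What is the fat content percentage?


Fat content = 2.01 / 17.65 x 100
Fat = 11.4%


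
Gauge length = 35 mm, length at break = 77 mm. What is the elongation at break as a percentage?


Extension = 77 - 35 = 42 mm
Elongation = 42 / 35 x 100 = 120.0%


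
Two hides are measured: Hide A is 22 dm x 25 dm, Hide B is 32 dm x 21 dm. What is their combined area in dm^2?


Hide A area = 22 x 25 = 550 dm^2
Hide B area = 32 x 21 = 672 dm^2
Total = 550 + 672 = 1222 dm^2


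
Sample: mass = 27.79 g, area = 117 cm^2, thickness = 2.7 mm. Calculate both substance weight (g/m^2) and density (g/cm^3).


SW = 27.79 / 117 x 10000 = 2375.2 g/m^2
Volume = 117 x 2.7 / 10 = 31.59 cm^3
Density = 27.79 / 31.59 = 0.880 g/cm^3


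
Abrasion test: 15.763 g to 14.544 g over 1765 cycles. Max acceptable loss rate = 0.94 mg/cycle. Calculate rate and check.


Loss = 15.763 - 14.544 = 1.219 g
Rate = 1.219 g / 1765 cycles x 1000 = 0.691 mg/cycle
Max = 0.94 mg/cycle
Passes: Yes


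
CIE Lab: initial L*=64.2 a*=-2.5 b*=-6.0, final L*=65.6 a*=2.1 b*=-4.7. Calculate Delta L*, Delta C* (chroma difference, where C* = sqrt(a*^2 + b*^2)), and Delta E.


Delta L* = 1.4
Delta C* = -1.35
Delta E = 4.98


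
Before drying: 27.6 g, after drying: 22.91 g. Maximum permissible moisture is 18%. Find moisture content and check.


Moisture content = 17.0%
Acceptable: Yes


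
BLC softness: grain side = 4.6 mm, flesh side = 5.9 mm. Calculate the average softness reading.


Average = (4.6 + 5.9) / 2
Average = 5.25 mm


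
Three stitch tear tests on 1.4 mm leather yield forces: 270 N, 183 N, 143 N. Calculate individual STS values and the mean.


STS1 = 270 / 1.4 = 192.9 N/mm
STS2 = 183 / 1.4 = 130.7 N/mm
STS3 = 143 / 1.4 = 102.1 N/mm
Mean = (192.9 + 130.7 + 102.1) / 3 = 141.9 N/mm


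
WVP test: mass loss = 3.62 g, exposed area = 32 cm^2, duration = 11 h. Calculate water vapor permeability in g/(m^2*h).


102.84 g/(m^2*h)

WVP = mass_loss / (area x time) x 10000
WVP = 3.62 / (32 x 11) x 10000
WVP = 3.62 / 352 x 10000 = 102.84 g/(m^2*h)


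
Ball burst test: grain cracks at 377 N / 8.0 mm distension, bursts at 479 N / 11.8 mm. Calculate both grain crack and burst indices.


Crack index = 47.1 N/mm
Burst index = 40.6 N/mm


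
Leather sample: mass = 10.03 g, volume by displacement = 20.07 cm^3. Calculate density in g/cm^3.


Density = mass / volume
Density = 10.03 / 20.07 = 0.500 g/cm^3


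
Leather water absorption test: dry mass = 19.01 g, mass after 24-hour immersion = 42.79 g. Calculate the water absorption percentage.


125.1%

Water absorbed = 42.79 - 19.01 = 23.78 g
WA% = 23.78 / 19.01 x 100 = 125.1%


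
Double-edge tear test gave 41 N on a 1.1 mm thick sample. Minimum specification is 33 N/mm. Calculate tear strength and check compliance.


Tear strength = 41 / 1.1 = 37.3 N/mm
Required minimum = 33 N/mm
Compliant: Yes


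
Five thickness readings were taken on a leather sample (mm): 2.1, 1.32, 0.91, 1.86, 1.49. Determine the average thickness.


Sum = 2.1 + 1.32 + 0.91 + 1.86 + 1.49 = 7.68
Average = 7.68 / 5 = 1.54 mm


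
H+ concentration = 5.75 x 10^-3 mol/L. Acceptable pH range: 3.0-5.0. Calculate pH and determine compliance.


pH = -log10(5.75 x 10^-3) = 2.24
Range: 3.0 to 5.0
Compliant: No


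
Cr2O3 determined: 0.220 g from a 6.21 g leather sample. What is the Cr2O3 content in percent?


Cr2O3% = 0.220 / 6.21 x 100
Cr2O3% = 3.54%


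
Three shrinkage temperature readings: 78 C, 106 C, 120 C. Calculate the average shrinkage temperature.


101.3 C


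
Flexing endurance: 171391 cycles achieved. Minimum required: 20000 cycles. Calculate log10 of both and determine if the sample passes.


Achieved: log10 = 5.23
Required: log10 = 4.30
Passes: Yes

log10(171391) = 5.23
log10(20000) = 4.30
Passes: Yes


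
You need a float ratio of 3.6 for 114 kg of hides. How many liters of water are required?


410.4 L

Water = hide weight x target ratio
Water = 114 x 3.6 = 410.4 L


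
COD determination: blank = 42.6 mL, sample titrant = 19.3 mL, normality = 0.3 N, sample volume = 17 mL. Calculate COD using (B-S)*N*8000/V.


3289.4 mg/L

COD = (42.6 - 19.3) x 0.3 x 8000 / 17
COD = 23.3 x 0.3 x 8000 / 17
COD = 3289.4 mg/L


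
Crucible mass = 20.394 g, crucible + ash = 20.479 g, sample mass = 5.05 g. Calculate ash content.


Ash mass = 0.085 g
Ash content = 1.68%


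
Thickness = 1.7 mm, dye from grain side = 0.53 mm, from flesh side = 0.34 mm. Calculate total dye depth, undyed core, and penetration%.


Total dyed = 0.53 + 0.34 = 0.87 mm
Undyed core = 1.7 - 0.87 = 0.83 mm
Penetration = 0.87 / 1.7 x 100 = 51.2%


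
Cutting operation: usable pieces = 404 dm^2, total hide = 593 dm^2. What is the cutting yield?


Yield = usable / total x 100
Yield = 404 / 593 x 100 = 68.1%


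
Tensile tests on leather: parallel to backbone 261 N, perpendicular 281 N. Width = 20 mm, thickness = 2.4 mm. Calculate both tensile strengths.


Area = 20 x 2.4 = 48.0 mm^2
TS (parallel) = 261 / 48.0 = 5.44 N/mm^2
TS (perpendicular) = 281 / 48.0 = 5.85 N/mm^2


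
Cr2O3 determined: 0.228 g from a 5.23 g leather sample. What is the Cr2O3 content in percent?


4.36%

Cr2O3% = 0.228 / 5.23 x 100
Cr2O3% = 4.36%


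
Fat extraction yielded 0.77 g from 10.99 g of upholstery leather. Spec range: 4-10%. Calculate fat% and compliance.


Fat% = 0.77 / 10.99 x 100 = 7.0%
Spec range: 4-10%
Compliant: Yes


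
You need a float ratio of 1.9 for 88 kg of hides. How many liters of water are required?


167.2 L

Water = hide weight x target ratio
Water = 88 x 1.9 = 167.2 L


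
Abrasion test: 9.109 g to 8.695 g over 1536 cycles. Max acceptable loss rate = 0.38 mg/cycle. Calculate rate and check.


Loss = 9.109 - 8.695 = 0.414 g
Rate = 0.414 g / 1536 cycles x 1000 = 0.270 mg/cycle
Max = 0.38 mg/cycle
Passes: Yes


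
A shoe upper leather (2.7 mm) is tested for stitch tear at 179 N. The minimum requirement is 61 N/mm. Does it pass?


STS = 66.3 N/mm
Passes: Yes

STS = 179 / 2.7 = 66.3 N/mm
Minimum required: 61 N/mm
Passes: Yes


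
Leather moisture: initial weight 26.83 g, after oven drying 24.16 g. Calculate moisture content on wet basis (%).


Moisture = 26.83 - 24.16 = 2.67 g
MC = 2.67 / 26.83 x 100 = 10.0%


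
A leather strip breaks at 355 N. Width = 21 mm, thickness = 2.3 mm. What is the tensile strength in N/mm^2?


7.35 N/mm^2

Cross-sectional area = 21 x 2.3 = 48.3 mm^2
Tensile strength = 355 / 48.3 = 7.35 N/mm^2


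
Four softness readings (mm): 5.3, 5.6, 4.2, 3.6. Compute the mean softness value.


Sum = 5.3 + 5.6 + 4.2 + 3.6
Mean = 18.7 / 4 = 4.68 mm


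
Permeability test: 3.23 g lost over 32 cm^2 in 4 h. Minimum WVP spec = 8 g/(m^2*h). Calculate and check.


WVP = 3.23 / (32 x 4) x 10000 = 252.34 g/(m^2*h)
Minimum: 8 g/(m^2*h)
Meets spec: Yes


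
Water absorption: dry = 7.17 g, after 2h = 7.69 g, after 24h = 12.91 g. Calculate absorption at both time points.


WA (2h) = (7.69 - 7.17) / 7.17 x 100 = 7.3%
WA (24h) = (12.91 - 7.17) / 7.17 x 100 = 80.1%


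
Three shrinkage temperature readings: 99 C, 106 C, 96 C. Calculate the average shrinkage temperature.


100.3 C


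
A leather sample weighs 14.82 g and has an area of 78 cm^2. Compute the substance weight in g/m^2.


1900.0 g/m^2


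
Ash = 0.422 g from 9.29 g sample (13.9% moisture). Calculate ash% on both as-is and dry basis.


As-is ash = 4.54%
Dry-basis ash = 5.28%


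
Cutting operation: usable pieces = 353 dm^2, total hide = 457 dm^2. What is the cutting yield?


Yield = usable / total x 100
Yield = 353 / 457 x 100 = 77.2%


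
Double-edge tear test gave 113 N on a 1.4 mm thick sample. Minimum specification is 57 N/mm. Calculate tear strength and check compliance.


Tear strength = 80.7 N/mm
Compliant: Yes

Tear strength = 113 / 1.4 = 80.7 N/mm
Required minimum = 57 N/mm
Compliant: Yes


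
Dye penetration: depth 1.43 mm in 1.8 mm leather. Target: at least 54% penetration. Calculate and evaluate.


Penetration = 1.43 / 1.8 x 100 = 79.4%
Target: 54%
Meets target: Yes


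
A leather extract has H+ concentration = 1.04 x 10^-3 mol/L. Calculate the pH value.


pH = 2.98

pH = -log10[H+]
pH = -log10(1.04 x 10^-3) = 2.98


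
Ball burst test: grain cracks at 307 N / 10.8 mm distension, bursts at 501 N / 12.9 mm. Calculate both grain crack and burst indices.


Crack index = 28.4 N/mm
Burst index = 38.8 N/mm


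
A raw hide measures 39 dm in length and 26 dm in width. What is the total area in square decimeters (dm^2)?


1014 dm^2

Area = length x width
Area = 39 x 26 = 1014 dm^2


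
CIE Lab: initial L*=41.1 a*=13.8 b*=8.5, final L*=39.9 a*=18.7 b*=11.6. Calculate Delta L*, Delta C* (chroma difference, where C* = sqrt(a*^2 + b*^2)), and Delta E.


Delta L* = 39.9 - 41.1 = -1.2
C1* = sqrt((13.8)^2 + (8.5)^2) = 16.208
C2* = sqrt((18.7)^2 + (11.6)^2) = 22.006
Delta C* = 22.006 - 16.208 = 5.80
Delta E = sqrt((-1.2)^2 + (4.9)^2 + (3.1)^2) = 5.92


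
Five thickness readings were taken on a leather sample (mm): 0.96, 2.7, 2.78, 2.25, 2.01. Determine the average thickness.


2.14 mm


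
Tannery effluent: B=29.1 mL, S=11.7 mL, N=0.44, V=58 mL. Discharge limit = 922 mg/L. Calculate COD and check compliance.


COD = 1056.0 mg/L
Compliant: No

COD = (29.1 - 11.7) x 0.44 x 8000 / 58 = 1056.0 mg/L
Limit: 922 mg/L
Compliant: No


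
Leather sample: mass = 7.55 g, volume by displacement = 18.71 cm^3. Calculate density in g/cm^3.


0.404 g/cm^3


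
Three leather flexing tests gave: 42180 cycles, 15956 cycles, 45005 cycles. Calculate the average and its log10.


Average = (42180 + 15956 + 45005) / 3 = 34380 cycles
log10(34380) = 4.54


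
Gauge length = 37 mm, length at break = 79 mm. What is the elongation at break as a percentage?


113.5%


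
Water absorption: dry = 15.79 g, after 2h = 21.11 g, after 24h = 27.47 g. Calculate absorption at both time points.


2h absorption = 33.7%
24h absorption = 74.0%


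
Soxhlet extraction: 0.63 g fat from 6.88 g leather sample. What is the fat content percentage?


9.2%

Fat content = 0.63 / 6.88 x 100
Fat = 9.2%


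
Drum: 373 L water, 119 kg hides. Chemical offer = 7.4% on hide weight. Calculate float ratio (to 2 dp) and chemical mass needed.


Float ratio = 373 / 119 = 3.13
Chemical = 119 x 7.4 / 100 = 8.806 kg


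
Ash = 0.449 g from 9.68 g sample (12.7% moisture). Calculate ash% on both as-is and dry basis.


As-is ash% = 0.449 / 9.68 x 100 = 4.64%
Dry mass = 9.68 x (100 - 12.7) / 100 = 8.45064 g
Dry-basis ash% = 0.449 / 8.45064 x 100 = 5.31%


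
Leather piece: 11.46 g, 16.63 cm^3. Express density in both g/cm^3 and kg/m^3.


0.689 g/cm^3
689 kg/m^3

Density = 11.46 / 16.63 = 0.689 g/cm^3
Convert: 0.689 x 1000 = 689 kg/m^3


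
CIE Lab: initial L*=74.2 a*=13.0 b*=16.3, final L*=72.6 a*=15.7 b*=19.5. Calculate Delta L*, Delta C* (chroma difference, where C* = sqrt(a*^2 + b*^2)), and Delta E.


Delta L* = 72.6 - 74.2 = -1.6
C1* = sqrt((13.0)^2 + (16.3)^2) = 20.849
C2* = sqrt((15.7)^2 + (19.5)^2) = 25.035
Delta C* = 25.035 - 20.849 = 4.19
Delta E = sqrt((-1.6)^2 + (2.7)^2 + (3.2)^2) = 4.48


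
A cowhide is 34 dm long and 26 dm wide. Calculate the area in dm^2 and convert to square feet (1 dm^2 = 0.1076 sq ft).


Area = 34 x 26 = 884 dm^2
Conversion: 884 x 0.1076 = 95.12 sq ft


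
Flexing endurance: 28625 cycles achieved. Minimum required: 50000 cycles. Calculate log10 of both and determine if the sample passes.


log10(28625) = 4.46
log10(50000) = 4.70
Passes: No


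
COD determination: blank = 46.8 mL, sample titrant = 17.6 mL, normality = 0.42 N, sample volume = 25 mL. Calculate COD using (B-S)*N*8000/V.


COD = (46.8 - 17.6) x 0.42 x 8000 / 25
COD = 29.2 x 0.42 x 8000 / 25
COD = 3924.5 mg/L


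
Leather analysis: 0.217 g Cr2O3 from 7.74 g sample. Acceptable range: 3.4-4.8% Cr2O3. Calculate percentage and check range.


Cr2O3 = 2.80%
Within range: No

Cr2O3% = 0.217 / 7.74 x 100 = 2.80%
Acceptable range: 3.4 to 4.8%
Within range: No


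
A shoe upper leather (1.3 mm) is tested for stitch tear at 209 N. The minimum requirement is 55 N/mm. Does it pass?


STS = 209 / 1.3 = 160.8 N/mm
Minimum required: 55 N/mm
Passes: Yes


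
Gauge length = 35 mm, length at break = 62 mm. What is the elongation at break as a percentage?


Extension = 62 - 35 = 27 mm
Elongation = 27 / 35 x 100 = 77.1%


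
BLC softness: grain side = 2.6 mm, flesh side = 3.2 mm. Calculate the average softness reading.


Average = (2.6 + 3.2) / 2
Average = 2.90 mm


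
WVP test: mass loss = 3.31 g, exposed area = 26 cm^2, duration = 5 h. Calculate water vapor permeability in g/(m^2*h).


254.62 g/(m^2*h)


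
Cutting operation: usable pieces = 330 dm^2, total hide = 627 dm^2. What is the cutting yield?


Yield = usable / total x 100
Yield = 330 / 627 x 100 = 52.6%


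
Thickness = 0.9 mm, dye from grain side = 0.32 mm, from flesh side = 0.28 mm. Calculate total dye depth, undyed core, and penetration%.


Total dyed = 0.32 + 0.28 = 0.60 mm
Undyed core = 0.9 - 0.60 = 0.30 mm
Penetration = 0.60 / 0.9 x 100 = 66.7%


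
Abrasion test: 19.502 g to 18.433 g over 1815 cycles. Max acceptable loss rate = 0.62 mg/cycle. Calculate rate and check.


Loss = 19.502 - 18.433 = 1.069 g
Rate = 1.069 g / 1815 cycles x 1000 = 0.589 mg/cycle
Max = 0.62 mg/cycle
Passes: Yes


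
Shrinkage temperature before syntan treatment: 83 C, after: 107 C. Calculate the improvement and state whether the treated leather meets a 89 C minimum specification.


Improvement = 107 - 83 = 24 C
Spec check: 107 C >= 89 C? Yes


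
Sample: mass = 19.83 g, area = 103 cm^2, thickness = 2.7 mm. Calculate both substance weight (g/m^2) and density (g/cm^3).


SW = 19.83 / 103 x 10000 = 1925.2 g/m^2
Volume = 103 x 2.7 / 10 = 27.81 cm^3
Density = 19.83 / 27.81 = 0.713 g/cm^3


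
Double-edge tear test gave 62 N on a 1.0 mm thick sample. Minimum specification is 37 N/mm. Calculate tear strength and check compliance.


Tear strength = 62.0 N/mm
Compliant: Yes

Tear strength = 62 / 1.0 = 62.0 N/mm
Required minimum = 37 N/mm
Compliant: Yes


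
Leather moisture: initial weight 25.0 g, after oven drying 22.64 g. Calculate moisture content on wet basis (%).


Moisture = 25.0 - 22.64 = 2.36 g
MC = 2.36 / 25.0 x 100 = 9.4%


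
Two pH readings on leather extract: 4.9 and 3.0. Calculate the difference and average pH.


Difference = |4.9 - 3.0| = 1.9
Average = (4.9 + 3.0) / 2 = 3.95


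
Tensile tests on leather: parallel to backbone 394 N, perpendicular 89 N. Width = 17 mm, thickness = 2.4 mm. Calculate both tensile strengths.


Parallel = 9.66 N/mm^2
Perpendicular = 2.18 N/mm^2


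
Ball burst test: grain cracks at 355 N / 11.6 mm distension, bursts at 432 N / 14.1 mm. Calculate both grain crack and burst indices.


Crack index = 355 / 11.6 = 30.6 N/mm
Burst index = 432 / 14.1 = 30.6 N/mm


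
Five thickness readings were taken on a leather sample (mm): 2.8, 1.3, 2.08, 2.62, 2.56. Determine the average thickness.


2.27 mm


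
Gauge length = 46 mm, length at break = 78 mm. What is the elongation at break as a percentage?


Extension = 78 - 46 = 32 mm
Elongation = 32 / 46 x 100 = 69.6%


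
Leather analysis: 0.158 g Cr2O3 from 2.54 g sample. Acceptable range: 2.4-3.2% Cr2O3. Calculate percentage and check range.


Cr2O3% = 0.158 / 2.54 x 100 = 6.22%
Acceptable range: 2.4 to 3.2%
Within range: No


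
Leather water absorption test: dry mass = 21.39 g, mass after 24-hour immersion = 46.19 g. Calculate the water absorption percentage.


115.9%

Water absorbed = 46.19 - 21.39 = 24.80 g
WA% = 24.80 / 21.39 x 100 = 115.9%


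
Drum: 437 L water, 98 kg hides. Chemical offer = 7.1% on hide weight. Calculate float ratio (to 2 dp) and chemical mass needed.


Float ratio = 4.46
Chemical needed = 6.958 kg


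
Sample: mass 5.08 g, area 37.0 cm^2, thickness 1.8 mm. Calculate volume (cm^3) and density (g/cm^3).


Thickness in cm = 1.8 / 10 = 0.18 cm
Volume = 37.0 x 0.18 = 6.660 cm^3
Density = 5.08 / 6.660 = 0.763 g/cm^3


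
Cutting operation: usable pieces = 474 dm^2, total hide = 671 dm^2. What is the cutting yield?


Yield = usable / total x 100
Yield = 474 / 671 x 100 = 70.6%


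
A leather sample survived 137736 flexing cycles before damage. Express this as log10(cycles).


log10(137736) = 5.14


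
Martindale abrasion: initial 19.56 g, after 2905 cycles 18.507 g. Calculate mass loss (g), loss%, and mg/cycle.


Mass loss = 1.053 g
Loss = 5.38%
Rate = 0.362 mg/cycle


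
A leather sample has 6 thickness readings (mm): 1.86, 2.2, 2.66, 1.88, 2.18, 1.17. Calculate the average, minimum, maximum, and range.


Sum = 11.95
Average = 11.95 / 6 = 1.99 mm
Minimum = 1.17 mm
Maximum = 2.66 mm
Range = 2.66 - 1.17 = 1.49 mm


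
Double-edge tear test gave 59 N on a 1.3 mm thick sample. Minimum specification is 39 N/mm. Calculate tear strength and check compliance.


Tear strength = 59 / 1.3 = 45.4 N/mm
Required minimum = 39 N/mm
Compliant: Yes


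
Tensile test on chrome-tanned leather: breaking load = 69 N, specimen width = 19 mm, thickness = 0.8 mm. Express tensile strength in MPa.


Cross-section = 19 x 0.8 = 15.2 mm^2
TS = 69 / 15.2 = 4.54 MPa
(1 N/mm^2 = 1 MPa)


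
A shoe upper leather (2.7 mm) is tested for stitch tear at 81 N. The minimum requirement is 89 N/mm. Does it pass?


STS = 30.0 N/mm
Passes: No

STS = 81 / 2.7 = 30.0 N/mm
Minimum required: 89 N/mm
Passes: No


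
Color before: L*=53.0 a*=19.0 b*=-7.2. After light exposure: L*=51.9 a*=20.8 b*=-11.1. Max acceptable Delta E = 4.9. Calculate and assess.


Delta E = 4.43
Passes: Yes

dL = -1.1, da = 1.8, db = -3.9
dE = sqrt((-1.1)^2 + (1.8)^2 + (-3.9)^2) = 4.43
Max = 4.9
Passes: Yes


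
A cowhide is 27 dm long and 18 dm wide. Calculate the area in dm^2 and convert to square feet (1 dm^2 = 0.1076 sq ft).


486 dm^2
52.29 sq ft

Area = 27 x 18 = 486 dm^2
Conversion: 486 x 0.1076 = 52.29 sq ft


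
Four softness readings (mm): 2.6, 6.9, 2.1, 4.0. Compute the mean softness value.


3.90 mm

Sum = 2.6 + 6.9 + 2.1 + 4.0
Mean = 15.6 / 4 = 3.90 mm


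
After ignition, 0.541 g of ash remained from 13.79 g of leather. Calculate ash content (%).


Ash% = 0.541 / 13.79 x 100
Ash% = 3.92%


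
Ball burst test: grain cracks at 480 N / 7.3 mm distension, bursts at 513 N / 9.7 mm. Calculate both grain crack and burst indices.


Crack index = 480 / 7.3 = 65.8 N/mm
Burst index = 513 / 9.7 = 52.9 N/mm


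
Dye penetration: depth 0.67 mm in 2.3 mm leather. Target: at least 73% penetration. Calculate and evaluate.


Penetration = 29.1%
Meets target: No

Penetration = 0.67 / 2.3 x 100 = 29.1%
Target: 73%
Meets target: No


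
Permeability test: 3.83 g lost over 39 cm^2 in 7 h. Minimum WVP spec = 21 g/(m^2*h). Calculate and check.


WVP = 140.29 g/(m^2*h)
Meets specification: Yes

WVP = 3.83 / (39 x 7) x 10000 = 140.29 g/(m^2*h)
Minimum: 21 g/(m^2*h)
Meets spec: Yes


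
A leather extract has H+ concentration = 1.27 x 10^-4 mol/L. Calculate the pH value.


pH = -log10[H+]
pH = -log10(1.27 x 10^-4) = 3.90


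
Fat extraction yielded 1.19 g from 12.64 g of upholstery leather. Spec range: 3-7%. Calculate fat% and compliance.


Fat% = 1.19 / 12.64 x 100 = 9.4%
Spec range: 3-7%
Compliant: No


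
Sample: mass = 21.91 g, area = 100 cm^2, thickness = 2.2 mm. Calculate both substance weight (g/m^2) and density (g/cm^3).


Substance weight = 2191.0 g/m^2
Density = 0.996 g/cm^3

SW = 21.91 / 100 x 10000 = 2191.0 g/m^2
Volume = 100 x 2.2 / 10 = 22.00 cm^3
Density = 21.91 / 22.00 = 0.996 g/cm^3


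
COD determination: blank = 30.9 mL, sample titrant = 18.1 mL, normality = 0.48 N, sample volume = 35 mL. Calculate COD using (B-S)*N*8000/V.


COD = (30.9 - 18.1) x 0.48 x 8000 / 35
COD = 12.8 x 0.48 x 8000 / 35
COD = 1404.3 mg/L


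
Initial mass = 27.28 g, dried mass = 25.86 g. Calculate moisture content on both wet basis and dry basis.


Moisture lost = 27.28 - 25.86 = 1.42 g
Wet basis MC = 1.42 / 27.28 x 100 = 5.2%
Dry basis MC = 1.42 / 25.86 x 100 = 5.5%


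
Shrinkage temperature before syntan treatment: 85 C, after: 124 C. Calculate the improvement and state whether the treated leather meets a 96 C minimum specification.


Improvement = 124 - 85 = 39 C
Spec check: 124 C >= 96 C? Yes


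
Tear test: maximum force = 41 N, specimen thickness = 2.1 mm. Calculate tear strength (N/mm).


Tear strength = force / thickness
Tear = 41 / 2.1 = 19.5 N/mm


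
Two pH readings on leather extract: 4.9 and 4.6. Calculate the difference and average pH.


Difference = 0.3
Average pH = 4.75


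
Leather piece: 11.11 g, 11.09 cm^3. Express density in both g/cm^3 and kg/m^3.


Density = 11.11 / 11.09 = 1.002 g/cm^3
Convert: 1.002 x 1000 = 1002 kg/m^3


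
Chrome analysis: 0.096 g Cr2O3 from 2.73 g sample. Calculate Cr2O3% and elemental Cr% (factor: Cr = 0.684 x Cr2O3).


Cr2O3 = 3.52%
Cr = 2.41%


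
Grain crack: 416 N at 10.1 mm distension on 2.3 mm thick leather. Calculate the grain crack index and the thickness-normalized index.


Crack index = 41.2 N/mm
Normalized index = 17.9 N/mm per mm

Crack index = 416 / 10.1 = 41.2 N/mm
Normalized = 41.2 / 2.3 = 17.9 N/mm per mm


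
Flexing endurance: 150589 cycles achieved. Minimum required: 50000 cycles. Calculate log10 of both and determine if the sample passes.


log10(150589) = 5.18
log10(50000) = 4.70
Passes: Yes


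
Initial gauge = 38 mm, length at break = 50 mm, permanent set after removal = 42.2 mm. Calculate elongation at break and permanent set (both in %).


Elongation at break = (50 - 38) / 38 x 100 = 31.6%
Permanent set = (42.2 - 38) / 38 x 100 = 11.1%


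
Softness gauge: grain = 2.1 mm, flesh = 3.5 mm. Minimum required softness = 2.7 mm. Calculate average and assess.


Average softness = 2.80 mm
Meets requirement: Yes


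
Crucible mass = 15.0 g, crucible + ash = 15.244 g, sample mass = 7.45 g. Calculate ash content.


Ash mass = 15.244 - 15.0 = 0.244 g
Ash% = 0.244 / 7.45 x 100 = 3.28%


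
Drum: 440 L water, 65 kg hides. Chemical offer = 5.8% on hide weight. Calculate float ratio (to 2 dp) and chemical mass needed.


Float ratio = 440 / 65 = 6.77
Chemical = 65 x 5.8 / 100 = 3.77 kg


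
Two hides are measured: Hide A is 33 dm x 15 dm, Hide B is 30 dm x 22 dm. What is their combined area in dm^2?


Hide A area = 33 x 15 = 495 dm^2
Hide B area = 30 x 22 = 660 dm^2
Total = 495 + 660 = 1155 dm^2


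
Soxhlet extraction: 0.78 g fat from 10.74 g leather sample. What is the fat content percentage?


Fat content = 0.78 / 10.74 x 100
Fat = 7.3%


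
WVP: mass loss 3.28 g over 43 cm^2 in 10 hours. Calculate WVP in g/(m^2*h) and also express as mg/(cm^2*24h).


WVP = 76.28 g/(m^2*h)
Daily rate = 183.07 mg/(cm^2*24h)

WVP = 3.28 / (43 x 10) x 10000 = 76.28 g/(m^2*h)
Mass loss in mg = 3.28 x 1000 = 3280 mg
Per cm^2 per 24h in mg: 3280 x 24 / (43 x 10) = 78720 / 430 = 183.07 mg/(cm^2*24h)


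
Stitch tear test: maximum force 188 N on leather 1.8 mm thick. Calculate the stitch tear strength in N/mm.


104.4 N/mm


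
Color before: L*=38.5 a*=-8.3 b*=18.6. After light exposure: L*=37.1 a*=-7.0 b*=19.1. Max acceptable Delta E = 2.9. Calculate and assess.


Delta E = 1.97
Passes: Yes


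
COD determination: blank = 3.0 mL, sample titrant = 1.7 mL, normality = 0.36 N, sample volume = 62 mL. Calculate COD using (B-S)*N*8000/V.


60.4 mg/L

COD = (3.0 - 1.7) x 0.36 x 8000 / 62
COD = 1.3 x 0.36 x 8000 / 62
COD = 60.4 mg/L
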